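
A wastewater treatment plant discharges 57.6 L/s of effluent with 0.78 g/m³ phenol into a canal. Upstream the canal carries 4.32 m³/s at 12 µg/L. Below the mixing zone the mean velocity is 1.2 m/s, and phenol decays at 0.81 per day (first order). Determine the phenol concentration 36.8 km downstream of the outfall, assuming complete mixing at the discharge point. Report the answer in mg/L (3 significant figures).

57.6 L/s = 0.0576 m³/s.
12 µg/L = 0.012 mg/L.
After complete mixing, C₀ = (0.0576·0.78 + 4.32·0.012) / 4.378 = 0.02211 mg/L.
Travel time t = 3.68e+04 m / 1.2 m/s = 3.067e+04 s = 0.3549 d.
C = 0.02211·exp(−0.81·0.3549) = 0.02211·0.7501 = 0.01658 mg/L.

0.0166 mg/L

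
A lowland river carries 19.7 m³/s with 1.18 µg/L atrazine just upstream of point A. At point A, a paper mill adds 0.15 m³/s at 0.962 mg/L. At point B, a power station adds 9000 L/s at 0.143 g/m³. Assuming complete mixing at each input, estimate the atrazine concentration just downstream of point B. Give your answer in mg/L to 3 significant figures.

1.18 µg/L = 0.00118 mg/L.
After input A: C = (19.7·0.00118 + 0.15·0.962) / 19.85 = 0.008441 mg/L.
9000 L/s = 9 m³/s.
After input B: C = (19.85·0.008441 + 9·0.143) / 28.85 = 0.05042 mg/L.

0.0504 mg/L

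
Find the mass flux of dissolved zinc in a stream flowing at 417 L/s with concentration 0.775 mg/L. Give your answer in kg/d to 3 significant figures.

417 L/s = 0.417 m³/s.
Mass flux = Q·C = 0.417 m³/s × 0.775 g/m³ = 0.3232 g/s.
= 0.3232 g/s × 86.4 = 27.92 kg/d.

27.9 kg/d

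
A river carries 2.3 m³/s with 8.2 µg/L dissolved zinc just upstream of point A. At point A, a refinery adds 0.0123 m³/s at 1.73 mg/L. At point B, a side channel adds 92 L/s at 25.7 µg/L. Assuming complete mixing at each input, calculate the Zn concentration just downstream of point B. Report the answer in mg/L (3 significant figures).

8.2 µg/L = 0.0082 mg/L.
After input A: C = (2.3·0.0082 + 0.0123·1.73) / 2.312 = 0.01736 mg/L.
92 L/s = 0.092 m³/s.
25.7 µg/L = 0.0257 mg/L.
After input B: C = (2.312·0.01736 + 0.092·0.0257) / 2.404 = 0.01768 mg/L.

0.0177 mg/L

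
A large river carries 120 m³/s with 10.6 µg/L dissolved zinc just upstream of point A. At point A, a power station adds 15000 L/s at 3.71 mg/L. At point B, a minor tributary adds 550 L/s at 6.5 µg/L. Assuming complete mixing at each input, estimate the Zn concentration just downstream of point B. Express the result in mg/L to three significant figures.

0.420 mg/L

10.6 µg/L = 0.0106 mg/L.
15000 L/s = 15 m³/s.
After input A: C = (120·0.0106 + 15·3.71) / 135 = 0.4216 mg/L.
550 L/s = 0.55 m³/s.
6.5 µg/L = 0.0065 mg/L.
After input B: C = (135·0.4216 + 0.55·0.0065) / 135.6 = 0.42 mg/L.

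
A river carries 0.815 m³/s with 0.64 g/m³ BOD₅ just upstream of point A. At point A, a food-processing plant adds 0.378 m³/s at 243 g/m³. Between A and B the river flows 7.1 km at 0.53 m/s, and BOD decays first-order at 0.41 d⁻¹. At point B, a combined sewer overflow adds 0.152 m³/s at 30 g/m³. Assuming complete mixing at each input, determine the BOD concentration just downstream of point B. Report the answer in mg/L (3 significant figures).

After input A: C = (0.815·0.64 + 0.378·243) / 1.193 = 77.43 mg/L.
Over the 7.1 km reach to input B (t = 1.34e+04 s = 0.155 d), decay gives C = 77.43·exp(−0.41·0.155) = 72.66 mg/L.
After input B: C = (1.193·72.66 + 0.152·30) / 1.345 = 67.84 mg/L.

67.8 mg/L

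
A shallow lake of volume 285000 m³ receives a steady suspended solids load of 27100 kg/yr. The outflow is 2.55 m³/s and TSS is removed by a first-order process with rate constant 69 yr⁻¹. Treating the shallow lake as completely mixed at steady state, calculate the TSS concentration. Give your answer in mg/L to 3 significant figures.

Outflow Q = 2.55 m³/s × 3.156e+07 s/yr = 8.047e+07 m³/yr.
Steady-state CSTR mass balance: W = Q·C + k·V·C, so C = W/(Q + kV).
Q + kV = 8.047e+07 + 69·285000 = 1.001e+08 m³/yr.
C = 27100/1.001e+08 = 0.0002706 kg/m³ = 0.2706 mg/L.

0.271 mg/L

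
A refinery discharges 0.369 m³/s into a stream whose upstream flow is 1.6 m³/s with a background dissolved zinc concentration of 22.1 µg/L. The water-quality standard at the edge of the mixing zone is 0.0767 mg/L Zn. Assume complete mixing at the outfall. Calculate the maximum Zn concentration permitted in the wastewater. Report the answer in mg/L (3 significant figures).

22.1 µg/L = 0.0221 mg/L.
Mass balance: 0.0767·1.969 = 0.369·Cₑ + 1.6·0.0221.
Cₑ = (0.151 − 0.03536) / 0.369 = 0.3134 mg/L.

0.313 mg/L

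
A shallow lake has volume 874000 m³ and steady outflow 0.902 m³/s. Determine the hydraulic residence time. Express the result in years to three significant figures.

0.0307 yr

Q = 0.902 m³/s × 3.156e+07 s/yr = 2.846e+07 m³/yr.
Hydraulic residence time τ = V/Q = 874000/2.846e+07 = 0.0307 yr.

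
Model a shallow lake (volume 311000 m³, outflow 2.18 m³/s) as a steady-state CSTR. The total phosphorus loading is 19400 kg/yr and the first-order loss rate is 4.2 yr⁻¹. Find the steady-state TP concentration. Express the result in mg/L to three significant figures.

Outflow Q = 2.18 m³/s × 3.156e+07 s/yr = 6.88e+07 m³/yr.
Steady-state CSTR mass balance: W = Q·C + k·V·C, so C = W/(Q + kV).
Q + kV = 6.88e+07 + 4.2·311000 = 7.01e+07 m³/yr.
C = 19400/7.01e+07 = 0.0002767 kg/m³ = 0.2767 mg/L.

0.277 mg/L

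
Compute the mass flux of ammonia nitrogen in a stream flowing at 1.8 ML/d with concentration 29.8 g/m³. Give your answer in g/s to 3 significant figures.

1.8 ML/d = 0.02083 m³/s.
Mass flux = Q·C = 0.02083 m³/s × 29.8 g/m³ = 0.6208 g/s.

0.621 g/s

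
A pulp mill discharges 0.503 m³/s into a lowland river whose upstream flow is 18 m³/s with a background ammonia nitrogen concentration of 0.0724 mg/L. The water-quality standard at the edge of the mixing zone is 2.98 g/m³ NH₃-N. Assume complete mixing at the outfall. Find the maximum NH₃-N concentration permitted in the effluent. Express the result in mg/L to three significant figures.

Mass balance: 2.98·18.5 = 0.503·Cₑ + 18·0.0724.
Cₑ = (55.14 − 1.303) / 0.503 = 107 mg/L.

107 mg/L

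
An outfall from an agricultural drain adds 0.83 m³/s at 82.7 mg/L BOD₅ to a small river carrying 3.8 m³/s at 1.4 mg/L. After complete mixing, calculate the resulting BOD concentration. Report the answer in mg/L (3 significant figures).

Flow-weighted mixing gives C = (0.83·82.7 + 3.8·1.4) / (0.83 + 3.8) = 73.96/4.63 = 15.97 mg/L.

16.0 mg/L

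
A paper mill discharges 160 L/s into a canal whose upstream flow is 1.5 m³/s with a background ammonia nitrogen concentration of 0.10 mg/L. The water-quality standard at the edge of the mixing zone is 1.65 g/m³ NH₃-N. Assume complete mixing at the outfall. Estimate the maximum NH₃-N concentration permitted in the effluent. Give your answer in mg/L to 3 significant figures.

160 L/s = 0.16 m³/s.
Mass balance: 1.65·1.66 = 0.16·Cₑ + 1.5·0.1.
Cₑ = (2.739 − 0.15) / 0.16 = 16.18 mg/L.

16.2 mg/L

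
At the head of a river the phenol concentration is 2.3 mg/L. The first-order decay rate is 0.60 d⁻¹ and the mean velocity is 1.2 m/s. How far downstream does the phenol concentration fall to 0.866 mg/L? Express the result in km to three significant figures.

169 km

From C = C₀·e^(−kt), t = ln(C₀/C)/k = ln(2.3/0.866)/0.60 = 0.9768/0.60 = 1.628 d.
Distance = v·t = 1.2 m/s × 1.407e+05 s = 1.688e+05 m = 168.8 km.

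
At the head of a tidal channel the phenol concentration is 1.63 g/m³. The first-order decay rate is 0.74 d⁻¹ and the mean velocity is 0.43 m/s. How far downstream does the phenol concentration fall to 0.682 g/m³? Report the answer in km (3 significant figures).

From C = C₀·e^(−kt), t = ln(C₀/C)/k = ln(1.63/0.682)/0.74 = 0.8713/0.74 = 1.177 d.
Distance = v·t = 0.43 m/s × 1.017e+05 s = 4.374e+04 m = 43.74 km.

43.7 km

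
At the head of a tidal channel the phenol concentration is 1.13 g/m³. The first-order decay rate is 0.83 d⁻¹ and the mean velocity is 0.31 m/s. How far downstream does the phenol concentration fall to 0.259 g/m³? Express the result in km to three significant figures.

From C = C₀·e^(−kt), t = ln(C₀/C)/k = ln(1.13/0.259)/0.83 = 1.473/0.83 = 1.775 d.
Distance = v·t = 0.31 m/s × 1.533e+05 s = 4.754e+04 m = 47.54 km.

47.5 km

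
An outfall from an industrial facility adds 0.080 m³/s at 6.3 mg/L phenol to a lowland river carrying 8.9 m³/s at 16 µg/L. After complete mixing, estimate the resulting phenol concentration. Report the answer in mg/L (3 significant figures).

16 µg/L = 0.016 mg/L.
Conservation of mass across the mixing zone: C = (0.08·6.3 + 8.9·0.016) / (0.08 + 8.9) = 0.6464/8.98 = 0.07198 mg/L.

0.0720 mg/L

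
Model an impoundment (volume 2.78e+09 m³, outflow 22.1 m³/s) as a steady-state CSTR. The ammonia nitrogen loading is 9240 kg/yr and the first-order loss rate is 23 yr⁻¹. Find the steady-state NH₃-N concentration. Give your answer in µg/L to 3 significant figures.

Outflow Q = 22.1 m³/s × 3.156e+07 s/yr = 6.974e+08 m³/yr.
Steady-state CSTR mass balance: W = Q·C + k·V·C, so C = W/(Q + kV).
Q + kV = 6.974e+08 + 23·2.78e+09 = 6.464e+10 m³/yr.
C = 9240/6.464e+10 = 1.43e-07 kg/m³ = 0.000143 mg/L = 0.143 µg/L.

0.143 µg/L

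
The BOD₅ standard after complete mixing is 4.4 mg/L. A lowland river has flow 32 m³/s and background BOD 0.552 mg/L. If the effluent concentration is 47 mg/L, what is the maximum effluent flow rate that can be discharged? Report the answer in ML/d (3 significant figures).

250 ML/d

Mass balance at complete mixing: C_std·(Q_w + Q_r) = Q_w·C_e + Q_r·C_b.
Rearranging, Q_w = Q_r·(C_std − C_b)/(C_e − C_std) = 32·(4.4 − 0.552) / (47 − 4.4) = 2.891 m³/s.
= 249.7 ML/d.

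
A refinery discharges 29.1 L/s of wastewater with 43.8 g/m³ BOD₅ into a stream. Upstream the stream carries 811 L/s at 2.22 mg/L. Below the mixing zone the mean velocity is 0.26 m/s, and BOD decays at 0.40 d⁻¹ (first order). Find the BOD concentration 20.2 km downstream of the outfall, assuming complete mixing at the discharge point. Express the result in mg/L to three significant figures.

29.1 L/s = 0.0291 m³/s.
811 L/s = 0.811 m³/s.
After complete mixing, C₀ = (0.0291·43.8 + 0.811·2.22) / 0.8401 = 3.66 mg/L.
Travel time t = 2.02e+04 m / 0.26 m/s = 7.769e+04 s = 0.8992 d.
C = 3.66·exp(−0.40·0.8992) = 3.66·0.6979 = 2.554 mg/L.

2.55 mg/L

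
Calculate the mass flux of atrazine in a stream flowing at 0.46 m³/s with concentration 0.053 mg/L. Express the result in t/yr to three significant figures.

0.769 t/yr

Mass flux = Q·C = 0.46 m³/s × 0.053 g/m³ = 0.02438 g/s.
= 0.02438 g/s × 31.56 = 0.7694 t/yr.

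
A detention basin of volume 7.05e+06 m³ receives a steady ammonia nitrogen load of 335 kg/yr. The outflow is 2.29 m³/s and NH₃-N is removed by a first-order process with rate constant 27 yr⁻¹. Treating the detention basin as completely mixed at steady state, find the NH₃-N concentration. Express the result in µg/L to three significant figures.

Outflow Q = 2.29 m³/s × 3.156e+07 s/yr = 7.227e+07 m³/yr.
Steady-state CSTR mass balance: W = Q·C + k·V·C, so C = W/(Q + kV).
Q + kV = 7.227e+07 + 27·7.05e+06 = 2.626e+08 m³/yr.
C = 335/2.626e+08 = 1.276e-06 kg/m³ = 0.001276 mg/L = 1.276 µg/L.

1.28 µg/L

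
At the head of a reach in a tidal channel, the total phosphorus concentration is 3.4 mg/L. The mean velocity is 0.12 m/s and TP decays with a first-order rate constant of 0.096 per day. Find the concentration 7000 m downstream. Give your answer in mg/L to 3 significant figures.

Travel time t = 7000 m / 0.12 m/s = 7000/0.12 = 5.833e+04 s = 0.6752 d.
First-order decay: C = 3.4·exp(−0.096·0.6752) = 3.4·0.9372 = 3.187 mg/L.

3.19 mg/L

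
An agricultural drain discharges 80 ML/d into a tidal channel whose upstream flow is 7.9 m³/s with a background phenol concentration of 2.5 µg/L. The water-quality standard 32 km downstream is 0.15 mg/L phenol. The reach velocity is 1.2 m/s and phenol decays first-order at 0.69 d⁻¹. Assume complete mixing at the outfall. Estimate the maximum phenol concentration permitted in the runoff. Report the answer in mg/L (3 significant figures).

1.75 mg/L

80 ML/d = 0.9259 m³/s.
2.5 µg/L = 0.0025 mg/L.
Travel time to the compliance point: t = 3.2e+04/1.2 = 2.667e+04 s = 0.3086 d; decay factor exp(−0.69·0.3086) = 0.8082.
So the concentration just after mixing may be at most 0.15/0.8082 = 0.1856 mg/L.
Mass balance: 0.1856·8.826 = 0.9259·Cₑ + 7.9·0.0025.
Cₑ = (1.638 − 0.01975) / 0.9259 = 1.748 mg/L.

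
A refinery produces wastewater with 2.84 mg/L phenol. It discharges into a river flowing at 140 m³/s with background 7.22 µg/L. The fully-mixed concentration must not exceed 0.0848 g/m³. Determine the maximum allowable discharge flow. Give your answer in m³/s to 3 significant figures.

7.22 µg/L = 0.00722 mg/L.
Mass balance at complete mixing: C_std·(Q_w + Q_r) = Q_w·C_e + Q_r·C_b.
Rearranging, Q_w = Q_r·(C_std − C_b)/(C_e − C_std) = 140·(0.0848 − 0.00722) / (2.84 − 0.0848) = 3.942 m³/s.

3.94 m³/s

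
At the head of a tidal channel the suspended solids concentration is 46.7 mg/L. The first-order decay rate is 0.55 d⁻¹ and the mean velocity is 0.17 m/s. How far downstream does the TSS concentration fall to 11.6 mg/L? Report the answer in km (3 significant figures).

37.2 km

From C = C₀·e^(−kt), t = ln(C₀/C)/k = ln(46.7/11.6)/0.55 = 1.393/0.55 = 2.532 d.
Distance = v·t = 0.17 m/s × 2.188e+05 s = 3.719e+04 m = 37.19 km.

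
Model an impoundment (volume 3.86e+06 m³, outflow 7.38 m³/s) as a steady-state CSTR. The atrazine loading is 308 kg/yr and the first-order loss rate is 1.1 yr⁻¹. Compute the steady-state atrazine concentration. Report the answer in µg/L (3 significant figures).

Outflow Q = 7.38 m³/s × 3.156e+07 s/yr = 2.329e+08 m³/yr.
Steady-state CSTR mass balance: W = Q·C + k·V·C, so C = W/(Q + kV).
Q + kV = 2.329e+08 + 1.1·3.86e+06 = 2.371e+08 m³/yr.
C = 308/2.371e+08 = 1.299e-06 kg/m³ = 0.001299 mg/L = 1.299 µg/L.

1.30 µg/L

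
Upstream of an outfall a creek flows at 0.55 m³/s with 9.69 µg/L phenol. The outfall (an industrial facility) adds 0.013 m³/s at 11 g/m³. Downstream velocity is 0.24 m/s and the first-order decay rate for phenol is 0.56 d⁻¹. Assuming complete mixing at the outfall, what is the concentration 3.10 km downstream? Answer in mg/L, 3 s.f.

0.242 mg/L

9.69 µg/L = 0.00969 mg/L.
After complete mixing, C₀ = (0.013·11 + 0.55·0.00969) / 0.563 = 0.2635 mg/L.
Travel time t = 3100 m / 0.24 m/s = 1.292e+04 s = 0.1495 d.
C = 0.2635·exp(−0.56·0.1495) = 0.2635·0.9197 = 0.2423 mg/L.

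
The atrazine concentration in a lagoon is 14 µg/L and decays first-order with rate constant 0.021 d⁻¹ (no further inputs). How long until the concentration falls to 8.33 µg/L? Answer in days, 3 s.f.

24.7 d

t = ln(C₀/C)/k = ln(14/8.33)/0.021 = 0.5192/0.021 = 24.72 d.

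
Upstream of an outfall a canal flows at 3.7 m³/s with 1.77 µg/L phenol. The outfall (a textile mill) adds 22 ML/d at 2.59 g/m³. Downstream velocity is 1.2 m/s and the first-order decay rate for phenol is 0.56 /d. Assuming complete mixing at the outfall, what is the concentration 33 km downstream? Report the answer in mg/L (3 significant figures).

0.141 mg/L

22 ML/d = 0.2546 m³/s.
1.77 µg/L = 0.00177 mg/L.
After complete mixing, C₀ = (0.2546·2.59 + 3.7·0.00177) / 3.955 = 0.1684 mg/L.
Travel time t = 3.3e+04 m / 1.2 m/s = 2.75e+04 s = 0.3183 d.
C = 0.1684·exp(−0.56·0.3183) = 0.1684·0.8367 = 0.1409 mg/L.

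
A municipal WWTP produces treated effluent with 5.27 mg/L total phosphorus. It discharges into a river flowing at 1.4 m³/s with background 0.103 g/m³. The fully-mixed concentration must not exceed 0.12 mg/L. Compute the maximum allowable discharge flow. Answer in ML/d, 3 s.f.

0.399 ML/d

Mass balance at complete mixing: C_std·(Q_w + Q_r) = Q_w·C_e + Q_r·C_b.
Rearranging, Q_w = Q_r·(C_std − C_b)/(C_e − C_std) = 1.4·(0.12 − 0.103) / (5.27 − 0.12) = 0.004621 m³/s.
= 0.3993 ML/d.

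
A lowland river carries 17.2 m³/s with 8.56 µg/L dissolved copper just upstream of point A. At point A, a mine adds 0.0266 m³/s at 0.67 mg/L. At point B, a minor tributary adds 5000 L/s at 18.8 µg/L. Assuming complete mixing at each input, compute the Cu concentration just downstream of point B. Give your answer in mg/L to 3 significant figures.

0.0117 mg/L

8.56 µg/L = 0.00856 mg/L.
After input A: C = (17.2·0.00856 + 0.0266·0.67) / 17.23 = 0.009581 mg/L.
5000 L/s = 5 m³/s.
18.8 µg/L = 0.0188 mg/L.
After input B: C = (17.23·0.009581 + 5·0.0188) / 22.23 = 0.01166 mg/L.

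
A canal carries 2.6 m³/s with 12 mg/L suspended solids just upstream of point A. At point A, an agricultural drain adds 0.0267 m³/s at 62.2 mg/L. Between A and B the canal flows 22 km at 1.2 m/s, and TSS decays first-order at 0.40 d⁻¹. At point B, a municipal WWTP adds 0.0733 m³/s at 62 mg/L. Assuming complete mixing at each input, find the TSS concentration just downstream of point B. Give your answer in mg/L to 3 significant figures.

After input A: C = (2.6·12 + 0.0267·62.2) / 2.627 = 12.51 mg/L.
Over the 22 km reach to input B (t = 1.833e+04 s = 0.2122 d), decay gives C = 12.51·exp(−0.40·0.2122) = 11.49 mg/L.
After input B: C = (2.627·11.49 + 0.0733·62) / 2.7 = 12.86 mg/L.

12.9 mg/L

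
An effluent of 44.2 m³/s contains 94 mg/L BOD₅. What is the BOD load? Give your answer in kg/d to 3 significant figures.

359000 kg/d

Mass flux = Q·C = 44.2 m³/s × 94 g/m³ = 4155 g/s.
= 4155 g/s × 86.4 = 3.59e+05 kg/d.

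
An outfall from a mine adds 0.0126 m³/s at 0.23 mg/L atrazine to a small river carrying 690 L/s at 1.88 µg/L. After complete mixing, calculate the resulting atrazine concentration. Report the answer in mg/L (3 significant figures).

0.00597 mg/L

690 L/s = 0.69 m³/s.
1.88 µg/L = 0.00188 mg/L.
By mass balance at complete mixing, C = (0.0126·0.23 + 0.69·0.00188) / (0.0126 + 0.69) = 0.004195/0.7026 = 0.005971 mg/L.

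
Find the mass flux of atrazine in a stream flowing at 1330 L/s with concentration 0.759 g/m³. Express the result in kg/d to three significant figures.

1330 L/s = 1.33 m³/s.
Mass flux = Q·C = 1.33 m³/s × 0.759 g/m³ = 1.009 g/s.
= 1.009 g/s × 86.4 = 87.22 kg/d.

87.2 kg/d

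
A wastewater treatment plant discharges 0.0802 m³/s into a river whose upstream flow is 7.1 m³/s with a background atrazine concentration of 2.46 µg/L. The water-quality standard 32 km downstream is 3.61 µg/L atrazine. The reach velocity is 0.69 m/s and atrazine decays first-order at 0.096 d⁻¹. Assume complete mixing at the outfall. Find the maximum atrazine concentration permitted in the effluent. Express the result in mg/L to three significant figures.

2.46 µg/L = 0.00246 mg/L.
3.61 µg/L = 0.00361 mg/L.
Travel time to the compliance point: t = 3.2e+04/0.69 = 4.638e+04 s = 0.5368 d; decay factor exp(−0.096·0.5368) = 0.9498.
So the concentration just after mixing may be at most 0.00361/0.9498 = 0.003801 mg/L.
Mass balance: 0.003801·7.18 = 0.0802·Cₑ + 7.1·0.00246.
Cₑ = (0.02729 − 0.01747) / 0.0802 = 0.1225 mg/L.

0.123 mg/L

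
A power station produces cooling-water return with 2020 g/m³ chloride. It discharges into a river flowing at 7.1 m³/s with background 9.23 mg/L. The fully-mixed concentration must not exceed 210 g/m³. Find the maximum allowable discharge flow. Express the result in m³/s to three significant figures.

Mass balance at complete mixing: C_std·(Q_w + Q_r) = Q_w·C_e + Q_r·C_b.
Rearranging, Q_w = Q_r·(C_std − C_b)/(C_e − C_std) = 7.1·(210 − 9.23) / (2020 − 210) = 0.7876 m³/s.

0.788 m³/s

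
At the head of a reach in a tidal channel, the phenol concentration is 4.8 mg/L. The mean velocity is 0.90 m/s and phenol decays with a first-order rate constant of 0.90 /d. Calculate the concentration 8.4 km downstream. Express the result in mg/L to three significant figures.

Travel time t = 8.4 km / 0.90 m/s = 8400/0.90 = 9333 s = 0.108 d.
First-order decay: C = 4.8·exp(−0.90·0.108) = 4.8·0.9074 = 4.355 mg/L.

4.36 mg/L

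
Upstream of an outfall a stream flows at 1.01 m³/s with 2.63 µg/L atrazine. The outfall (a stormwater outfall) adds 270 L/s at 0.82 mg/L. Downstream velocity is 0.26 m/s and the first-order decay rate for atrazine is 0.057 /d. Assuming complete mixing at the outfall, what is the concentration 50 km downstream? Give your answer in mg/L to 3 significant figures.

270 L/s = 0.27 m³/s.
2.63 µg/L = 0.00263 mg/L.
After complete mixing, C₀ = (0.27·0.82 + 1.01·0.00263) / 1.28 = 0.175 mg/L.
Travel time t = 5e+04 m / 0.26 m/s = 1.923e+05 s = 2.226 d.
C = 0.175·exp(−0.057·2.226) = 0.175·0.8808 = 0.1542 mg/L.

0.154 mg/L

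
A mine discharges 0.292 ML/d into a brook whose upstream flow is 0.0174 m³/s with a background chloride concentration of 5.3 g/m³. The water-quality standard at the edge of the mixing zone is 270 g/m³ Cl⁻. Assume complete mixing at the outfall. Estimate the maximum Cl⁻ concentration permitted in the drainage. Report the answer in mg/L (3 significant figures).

1630 mg/L

0.292 ML/d = 0.00338 m³/s.
Mass balance: 270·0.02078 = 0.00338·Cₑ + 0.0174·5.3.
Cₑ = (5.61 − 0.09222) / 0.00338 = 1633 mg/L.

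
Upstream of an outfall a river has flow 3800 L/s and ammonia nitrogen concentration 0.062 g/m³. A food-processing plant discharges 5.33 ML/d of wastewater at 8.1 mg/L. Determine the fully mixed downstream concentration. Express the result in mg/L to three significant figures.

5.33 ML/d = 0.06169 m³/s.
3800 L/s = 3.8 m³/s.
By mass balance at complete mixing, C = (0.06169·8.1 + 3.8·0.062) / (0.06169 + 3.8) = 0.7353/3.862 = 0.1904 mg/L.

0.190 mg/L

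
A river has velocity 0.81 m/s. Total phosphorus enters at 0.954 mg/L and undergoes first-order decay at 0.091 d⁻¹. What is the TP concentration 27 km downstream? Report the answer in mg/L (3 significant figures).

Travel time t = 27 km / 0.81 m/s = 2.7e+04/0.81 = 3.333e+04 s = 0.3858 d.
First-order decay: C = 0.954·exp(−0.091·0.3858) = 0.954·0.9655 = 0.9211 mg/L.

0.921 mg/L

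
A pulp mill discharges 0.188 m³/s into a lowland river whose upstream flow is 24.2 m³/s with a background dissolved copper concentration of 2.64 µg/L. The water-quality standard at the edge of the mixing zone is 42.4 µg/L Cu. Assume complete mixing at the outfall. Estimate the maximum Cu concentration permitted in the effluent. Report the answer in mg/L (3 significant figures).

5.16 mg/L

2.64 µg/L = 0.00264 mg/L.
42.4 µg/L = 0.0424 mg/L.
Mass balance: 0.0424·24.39 = 0.188·Cₑ + 24.2·0.00264.
Cₑ = (1.034 − 0.06389) / 0.188 = 5.16 mg/L.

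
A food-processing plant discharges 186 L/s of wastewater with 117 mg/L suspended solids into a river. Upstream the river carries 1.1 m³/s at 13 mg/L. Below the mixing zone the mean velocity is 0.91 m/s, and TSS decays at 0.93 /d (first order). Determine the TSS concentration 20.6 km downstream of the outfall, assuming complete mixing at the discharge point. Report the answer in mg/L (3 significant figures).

186 L/s = 0.186 m³/s.
After complete mixing, C₀ = (0.186·117 + 1.1·13) / 1.286 = 28.04 mg/L.
Travel time t = 2.06e+04 m / 0.91 m/s = 2.264e+04 s = 0.262 d.
C = 28.04·exp(−0.93·0.262) = 28.04·0.7837 = 21.98 mg/L.

22.0 mg/L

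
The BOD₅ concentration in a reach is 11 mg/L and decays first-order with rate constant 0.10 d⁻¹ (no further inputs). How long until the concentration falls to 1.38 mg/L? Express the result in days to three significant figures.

20.8 d

t = ln(C₀/C)/k = ln(11/1.38)/0.10 = 2.076/0.10 = 20.76 d.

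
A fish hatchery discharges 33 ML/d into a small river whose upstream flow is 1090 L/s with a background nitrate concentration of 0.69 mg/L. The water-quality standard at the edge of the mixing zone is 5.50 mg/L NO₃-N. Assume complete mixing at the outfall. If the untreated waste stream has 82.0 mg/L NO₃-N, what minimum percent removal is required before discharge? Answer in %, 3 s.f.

76.6 %

33 ML/d = 0.3819 m³/s.
1090 L/s = 1.09 m³/s.
Mass balance: 5.5·1.472 = 0.3819·Cₑ + 1.09·0.69.
Cₑ = (8.096 − 0.7521) / 0.3819 = 19.23 mg/L.
Required removal = 1 − 19.23/82.0 = 76.55 %.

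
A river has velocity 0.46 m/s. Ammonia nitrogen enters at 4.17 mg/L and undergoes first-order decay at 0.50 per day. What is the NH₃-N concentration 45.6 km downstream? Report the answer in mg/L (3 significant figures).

2.35 mg/L

Travel time t = 45.6 km / 0.46 m/s = 4.56e+04/0.46 = 9.913e+04 s = 1.147 d.
First-order decay: C = 4.17·exp(−0.50·1.147) = 4.17·0.5635 = 2.35 mg/L.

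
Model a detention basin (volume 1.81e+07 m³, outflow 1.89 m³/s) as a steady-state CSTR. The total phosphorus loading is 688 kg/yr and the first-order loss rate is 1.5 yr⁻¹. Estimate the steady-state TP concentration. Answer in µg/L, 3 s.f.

Outflow Q = 1.89 m³/s × 3.156e+07 s/yr = 5.964e+07 m³/yr.
Steady-state CSTR mass balance: W = Q·C + k·V·C, so C = W/(Q + kV).
Q + kV = 5.964e+07 + 1.5·1.81e+07 = 8.679e+07 m³/yr.
C = 688/8.679e+07 = 7.927e-06 kg/m³ = 0.007927 mg/L = 7.927 µg/L.

7.93 µg/L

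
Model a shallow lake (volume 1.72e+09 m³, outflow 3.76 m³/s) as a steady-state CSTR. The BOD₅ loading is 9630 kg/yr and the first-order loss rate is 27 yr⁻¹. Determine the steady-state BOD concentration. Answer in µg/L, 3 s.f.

0.207 µg/L

Outflow Q = 3.76 m³/s × 3.156e+07 s/yr = 1.187e+08 m³/yr.
Steady-state CSTR mass balance: W = Q·C + k·V·C, so C = W/(Q + kV).
Q + kV = 1.187e+08 + 27·1.72e+09 = 4.656e+10 m³/yr.
C = 9630/4.656e+10 = 2.068e-07 kg/m³ = 0.0002068 mg/L = 0.2068 µg/L.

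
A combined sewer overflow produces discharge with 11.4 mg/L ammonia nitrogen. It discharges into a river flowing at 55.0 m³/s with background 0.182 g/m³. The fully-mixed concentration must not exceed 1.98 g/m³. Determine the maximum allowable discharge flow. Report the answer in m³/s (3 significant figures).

10.5 m³/s

Mass balance at complete mixing: C_std·(Q_w + Q_r) = Q_w·C_e + Q_r·C_b.
Rearranging, Q_w = Q_r·(C_std − C_b)/(C_e − C_std) = 55.0·(1.98 − 0.182) / (11.4 − 1.98) = 10.5 m³/s.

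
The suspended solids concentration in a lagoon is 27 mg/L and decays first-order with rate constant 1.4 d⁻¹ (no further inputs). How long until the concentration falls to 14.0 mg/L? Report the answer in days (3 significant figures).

0.469 d

t = ln(C₀/C)/k = ln(27/14.0)/1.4 = 0.6568/1.4 = 0.4691 d.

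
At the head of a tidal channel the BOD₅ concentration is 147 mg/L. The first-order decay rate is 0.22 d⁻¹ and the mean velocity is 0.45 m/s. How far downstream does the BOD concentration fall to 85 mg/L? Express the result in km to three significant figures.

96.8 km

From C = C₀·e^(−kt), t = ln(C₀/C)/k = ln(147/85)/0.22 = 0.5478/0.22 = 2.49 d.
Distance = v·t = 0.45 m/s × 2.151e+05 s = 9.681e+04 m = 96.81 km.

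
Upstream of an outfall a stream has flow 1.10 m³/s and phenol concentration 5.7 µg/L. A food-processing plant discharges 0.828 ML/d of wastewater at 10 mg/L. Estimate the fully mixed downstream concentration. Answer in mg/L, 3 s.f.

0.828 ML/d = 0.009583 m³/s.
5.7 µg/L = 0.0057 mg/L.
Conservation of mass across the mixing zone: C = (0.009583·10 + 1.1·0.0057) / (0.009583 + 1.1) = 0.1021/1.11 = 0.09202 mg/L.

0.0920 mg/L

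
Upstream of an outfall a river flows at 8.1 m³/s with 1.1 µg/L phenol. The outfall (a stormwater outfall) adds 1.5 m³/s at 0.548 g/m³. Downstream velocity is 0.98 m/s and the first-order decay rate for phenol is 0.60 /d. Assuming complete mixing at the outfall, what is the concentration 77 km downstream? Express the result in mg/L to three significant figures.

1.1 µg/L = 0.0011 mg/L.
After complete mixing, C₀ = (1.5·0.548 + 8.1·0.0011) / 9.6 = 0.08655 mg/L.
Travel time t = 7.7e+04 m / 0.98 m/s = 7.857e+04 s = 0.9094 d.
C = 0.08655·exp(−0.60·0.9094) = 0.08655·0.5795 = 0.05016 mg/L.

0.0502 mg/L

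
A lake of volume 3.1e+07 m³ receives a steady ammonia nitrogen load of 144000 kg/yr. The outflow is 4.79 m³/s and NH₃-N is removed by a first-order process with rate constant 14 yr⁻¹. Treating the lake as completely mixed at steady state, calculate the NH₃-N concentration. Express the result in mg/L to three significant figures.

0.246 mg/L

Outflow Q = 4.79 m³/s × 3.156e+07 s/yr = 1.512e+08 m³/yr.
Steady-state CSTR mass balance: W = Q·C + k·V·C, so C = W/(Q + kV).
Q + kV = 1.512e+08 + 14·3.1e+07 = 5.852e+08 m³/yr.
C = 144000/5.852e+08 = 0.0002461 kg/m³ = 0.2461 mg/L.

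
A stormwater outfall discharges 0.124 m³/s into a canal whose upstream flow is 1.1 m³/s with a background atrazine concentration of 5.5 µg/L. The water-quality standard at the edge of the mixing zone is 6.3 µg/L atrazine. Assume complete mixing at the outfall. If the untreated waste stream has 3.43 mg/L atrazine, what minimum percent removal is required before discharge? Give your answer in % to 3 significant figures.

5.5 µg/L = 0.0055 mg/L.
6.3 µg/L = 0.0063 mg/L.
Mass balance: 0.0063·1.224 = 0.124·Cₑ + 1.1·0.0055.
Cₑ = (0.007711 − 0.00605) / 0.124 = 0.0134 mg/L.
Required removal = 1 − 0.0134/3.43 = 99.61 %.

99.6 %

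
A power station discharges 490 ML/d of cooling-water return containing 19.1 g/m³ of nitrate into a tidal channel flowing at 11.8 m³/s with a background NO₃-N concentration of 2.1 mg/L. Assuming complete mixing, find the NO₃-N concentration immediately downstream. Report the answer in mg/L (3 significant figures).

7.62 mg/L

490 ML/d = 5.671 m³/s.
Conservation of mass across the mixing zone: C = (5.671·19.1 + 11.8·2.1) / (5.671 + 11.8) = 133.1/17.47 = 7.618 mg/L.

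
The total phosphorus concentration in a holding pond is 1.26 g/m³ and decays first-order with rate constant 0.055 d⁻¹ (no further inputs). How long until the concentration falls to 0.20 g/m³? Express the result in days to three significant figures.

t = ln(C₀/C)/k = ln(1.26/0.20)/0.055 = 1.841/0.055 = 33.46 d.

33.5 d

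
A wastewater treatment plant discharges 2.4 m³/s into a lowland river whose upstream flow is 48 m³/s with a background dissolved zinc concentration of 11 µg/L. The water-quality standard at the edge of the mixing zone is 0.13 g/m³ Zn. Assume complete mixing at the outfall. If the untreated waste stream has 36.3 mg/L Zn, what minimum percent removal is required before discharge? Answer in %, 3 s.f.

11 µg/L = 0.011 mg/L.
Mass balance: 0.13·50.4 = 2.4·Cₑ + 48·0.011.
Cₑ = (6.552 − 0.528) / 2.4 = 2.51 mg/L.
Required removal = 1 − 2.51/36.3 = 93.09 %.

93.1 %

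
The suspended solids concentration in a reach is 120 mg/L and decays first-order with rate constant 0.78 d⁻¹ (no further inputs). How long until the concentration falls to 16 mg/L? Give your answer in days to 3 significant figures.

2.58 d

t = ln(C₀/C)/k = ln(120/16)/0.78 = 2.015/0.78 = 2.583 d.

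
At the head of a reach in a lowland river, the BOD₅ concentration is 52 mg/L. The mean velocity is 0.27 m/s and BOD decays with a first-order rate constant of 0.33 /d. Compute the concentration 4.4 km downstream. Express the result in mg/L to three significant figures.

48.9 mg/L

Travel time t = 4.4 km / 0.27 m/s = 4400/0.27 = 1.63e+04 s = 0.1886 d.
First-order decay: C = 52·exp(−0.33·0.1886) = 52·0.9397 = 48.86 mg/L.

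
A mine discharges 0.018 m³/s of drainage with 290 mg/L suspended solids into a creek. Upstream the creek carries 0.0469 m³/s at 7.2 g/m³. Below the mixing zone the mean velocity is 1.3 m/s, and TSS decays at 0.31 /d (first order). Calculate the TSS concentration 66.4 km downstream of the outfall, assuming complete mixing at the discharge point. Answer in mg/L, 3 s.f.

After complete mixing, C₀ = (0.018·290 + 0.0469·7.2) / 0.0649 = 85.63 mg/L.
Travel time t = 6.64e+04 m / 1.3 m/s = 5.108e+04 s = 0.5912 d.
C = 85.63·exp(−0.31·0.5912) = 85.63·0.8325 = 71.3 mg/L.

71.3 mg/L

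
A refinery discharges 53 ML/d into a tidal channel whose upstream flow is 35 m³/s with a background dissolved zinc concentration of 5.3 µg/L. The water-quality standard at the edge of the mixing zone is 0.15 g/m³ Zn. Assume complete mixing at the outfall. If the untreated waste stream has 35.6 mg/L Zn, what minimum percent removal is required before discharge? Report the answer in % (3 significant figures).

53 ML/d = 0.6134 m³/s.
5.3 µg/L = 0.0053 mg/L.
Mass balance: 0.15·35.61 = 0.6134·Cₑ + 35·0.0053.
Cₑ = (5.342 − 0.1855) / 0.6134 = 8.406 mg/L.
Required removal = 1 − 8.406/35.6 = 76.39 %.

76.4 %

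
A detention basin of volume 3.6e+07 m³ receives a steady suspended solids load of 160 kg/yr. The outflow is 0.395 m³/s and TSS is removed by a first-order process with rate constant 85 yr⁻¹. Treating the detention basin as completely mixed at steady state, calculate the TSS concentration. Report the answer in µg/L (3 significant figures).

0.0521 µg/L

Outflow Q = 0.395 m³/s × 3.156e+07 s/yr = 1.247e+07 m³/yr.
Steady-state CSTR mass balance: W = Q·C + k·V·C, so C = W/(Q + kV).
Q + kV = 1.247e+07 + 85·3.6e+07 = 3.072e+09 m³/yr.
C = 160/3.072e+09 = 5.208e-08 kg/m³ = 5.208e-05 mg/L = 0.05208 µg/L.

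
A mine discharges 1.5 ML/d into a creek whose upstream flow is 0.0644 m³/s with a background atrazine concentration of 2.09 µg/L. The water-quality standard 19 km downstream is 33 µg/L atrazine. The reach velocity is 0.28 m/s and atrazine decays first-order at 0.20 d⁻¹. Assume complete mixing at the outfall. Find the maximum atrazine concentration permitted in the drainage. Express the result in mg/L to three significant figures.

1.5 ML/d = 0.01736 m³/s.
2.09 µg/L = 0.00209 mg/L.
33 µg/L = 0.033 mg/L.
Travel time to the compliance point: t = 1.9e+04/0.28 = 6.786e+04 s = 0.7854 d; decay factor exp(−0.20·0.7854) = 0.8546.
So the concentration just after mixing may be at most 0.033/0.8546 = 0.03861 mg/L.
Mass balance: 0.03861·0.08176 = 0.01736·Cₑ + 0.0644·0.00209.
Cₑ = (0.003157 − 0.0001346) / 0.01736 = 0.1741 mg/L.

0.174 mg/L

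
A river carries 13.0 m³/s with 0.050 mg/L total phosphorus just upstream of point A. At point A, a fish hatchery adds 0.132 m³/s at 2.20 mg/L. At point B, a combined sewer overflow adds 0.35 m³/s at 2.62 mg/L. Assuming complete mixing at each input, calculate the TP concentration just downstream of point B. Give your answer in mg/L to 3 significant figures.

After input A: C = (13·0.05 + 0.132·2.2) / 13.13 = 0.07161 mg/L.
After input B: C = (13.13·0.07161 + 0.35·2.62) / 13.48 = 0.1378 mg/L.

0.138 mg/L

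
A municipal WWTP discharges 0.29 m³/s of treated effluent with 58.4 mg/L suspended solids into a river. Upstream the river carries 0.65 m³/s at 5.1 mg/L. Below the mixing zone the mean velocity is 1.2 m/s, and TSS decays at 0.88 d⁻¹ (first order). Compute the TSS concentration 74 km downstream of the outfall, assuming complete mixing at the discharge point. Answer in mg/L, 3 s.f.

After complete mixing, C₀ = (0.29·58.4 + 0.65·5.1) / 0.94 = 21.54 mg/L.
Travel time t = 7.4e+04 m / 1.2 m/s = 6.167e+04 s = 0.7137 d.
C = 21.54·exp(−0.88·0.7137) = 21.54·0.5336 = 11.5 mg/L.

11.5 mg/L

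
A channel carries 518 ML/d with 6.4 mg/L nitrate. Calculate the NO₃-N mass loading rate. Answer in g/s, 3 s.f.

518 ML/d = 5.995 m³/s.
Mass flux = Q·C = 5.995 m³/s × 6.4 g/m³ = 38.37 g/s.

38.4 g/s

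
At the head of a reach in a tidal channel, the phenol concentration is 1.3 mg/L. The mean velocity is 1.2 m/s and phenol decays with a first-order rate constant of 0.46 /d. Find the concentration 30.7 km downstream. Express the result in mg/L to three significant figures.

Travel time t = 30.7 km / 1.2 m/s = 3.07e+04/1.2 = 2.558e+04 s = 0.2961 d.
First-order decay: C = 1.3·exp(−0.46·0.2961) = 1.3·0.8727 = 1.134 mg/L.

1.13 mg/L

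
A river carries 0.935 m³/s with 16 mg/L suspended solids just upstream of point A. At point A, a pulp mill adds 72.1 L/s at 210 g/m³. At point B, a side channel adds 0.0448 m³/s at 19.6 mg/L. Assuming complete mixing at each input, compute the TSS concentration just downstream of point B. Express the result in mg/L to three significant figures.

29.5 mg/L

72.1 L/s = 0.0721 m³/s.
After input A: C = (0.935·16 + 0.0721·210) / 1.007 = 29.89 mg/L.
After input B: C = (1.007·29.89 + 0.0448·19.6) / 1.052 = 29.45 mg/L.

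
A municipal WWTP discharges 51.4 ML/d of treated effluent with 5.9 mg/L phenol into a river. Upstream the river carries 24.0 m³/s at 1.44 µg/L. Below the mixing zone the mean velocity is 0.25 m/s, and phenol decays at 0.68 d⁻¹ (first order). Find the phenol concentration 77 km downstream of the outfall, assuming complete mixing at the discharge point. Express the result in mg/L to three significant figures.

0.0128 mg/L

51.4 ML/d = 0.5949 m³/s.
1.44 µg/L = 0.00144 mg/L.
After complete mixing, C₀ = (0.5949·5.9 + 24·0.00144) / 24.59 = 0.1441 mg/L.
Travel time t = 7.7e+04 m / 0.25 m/s = 3.08e+05 s = 3.565 d.
C = 0.1441·exp(−0.68·3.565) = 0.1441·0.08856 = 0.01276 mg/L.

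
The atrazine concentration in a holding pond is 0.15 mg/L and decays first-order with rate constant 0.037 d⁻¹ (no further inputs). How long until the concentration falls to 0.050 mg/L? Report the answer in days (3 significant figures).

29.7 d

t = ln(C₀/C)/k = ln(0.15/0.050)/0.037 = 1.099/0.037 = 29.69 d.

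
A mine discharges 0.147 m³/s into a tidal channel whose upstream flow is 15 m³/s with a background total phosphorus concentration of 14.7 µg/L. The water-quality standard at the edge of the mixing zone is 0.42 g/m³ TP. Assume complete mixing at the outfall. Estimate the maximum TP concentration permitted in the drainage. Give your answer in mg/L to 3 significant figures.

41.8 mg/L

14.7 µg/L = 0.0147 mg/L.
Mass balance: 0.42·15.15 = 0.147·Cₑ + 15·0.0147.
Cₑ = (6.362 − 0.2205) / 0.147 = 41.78 mg/L.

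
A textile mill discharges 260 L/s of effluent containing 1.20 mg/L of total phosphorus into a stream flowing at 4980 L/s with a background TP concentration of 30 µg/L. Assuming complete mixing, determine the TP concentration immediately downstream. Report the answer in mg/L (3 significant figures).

260 L/s = 0.26 m³/s.
4980 L/s = 4.98 m³/s.
30 µg/L = 0.03 mg/L.
Conservation of mass across the mixing zone: C = (0.26·1.2 + 4.98·0.03) / (0.26 + 4.98) = 0.4614/5.24 = 0.08805 mg/L.

0.0881 mg/L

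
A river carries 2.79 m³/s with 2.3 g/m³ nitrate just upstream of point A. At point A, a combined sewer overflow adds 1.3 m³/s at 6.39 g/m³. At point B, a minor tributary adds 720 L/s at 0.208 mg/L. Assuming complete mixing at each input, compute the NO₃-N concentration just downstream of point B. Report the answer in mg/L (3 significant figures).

After input A: C = (2.79·2.3 + 1.3·6.39) / 4.09 = 3.6 mg/L.
720 L/s = 0.72 m³/s.
After input B: C = (4.09·3.6 + 0.72·0.208) / 4.81 = 3.092 mg/L.

3.09 mg/L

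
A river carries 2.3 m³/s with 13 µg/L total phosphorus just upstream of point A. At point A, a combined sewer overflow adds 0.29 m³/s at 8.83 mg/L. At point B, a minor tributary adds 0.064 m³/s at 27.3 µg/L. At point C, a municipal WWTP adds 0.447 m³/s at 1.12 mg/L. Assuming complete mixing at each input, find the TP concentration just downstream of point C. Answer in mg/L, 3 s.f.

0.997 mg/L

13 µg/L = 0.013 mg/L.
After input A: C = (2.3·0.013 + 0.29·8.83) / 2.59 = 1 mg/L.
27.3 µg/L = 0.0273 mg/L.
After input B: C = (2.59·1 + 0.064·0.0273) / 2.654 = 0.9768 mg/L.
After input C: C = (2.654·0.9768 + 0.447·1.12) / 3.101 = 0.9974 mg/L.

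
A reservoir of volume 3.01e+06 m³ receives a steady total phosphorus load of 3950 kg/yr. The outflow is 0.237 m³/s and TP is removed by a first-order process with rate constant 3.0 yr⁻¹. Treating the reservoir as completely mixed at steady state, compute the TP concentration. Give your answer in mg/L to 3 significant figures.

0.239 mg/L

Outflow Q = 0.237 m³/s × 3.156e+07 s/yr = 7.479e+06 m³/yr.
Steady-state CSTR mass balance: W = Q·C + k·V·C, so C = W/(Q + kV).
Q + kV = 7.479e+06 + 3.0·3.01e+06 = 1.651e+07 m³/yr.
C = 3950/1.651e+07 = 0.0002393 kg/m³ = 0.2393 mg/L.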